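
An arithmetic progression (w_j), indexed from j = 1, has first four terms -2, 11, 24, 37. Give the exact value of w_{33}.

Common difference d = 13.
w_j = -2 + (j - 1)·13.
w_{33} = -2 + 32·13 = 414.

414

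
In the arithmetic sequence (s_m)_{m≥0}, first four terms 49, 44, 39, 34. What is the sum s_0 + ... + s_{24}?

Common difference d = -5.
s_m = 49 + (m - 0)·(-5).
s_{24} = -71; S = 25·(49 + (-71))/2 = -275.

-275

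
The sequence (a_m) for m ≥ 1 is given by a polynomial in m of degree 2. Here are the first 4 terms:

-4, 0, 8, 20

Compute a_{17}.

1st diffs: 4, 8, 12.
2nd diffs: 4, 4 (constant).
So a_m = 2m^2 - 2m - 4.
Evaluating at m = 17 gives a_{17} = 540.

540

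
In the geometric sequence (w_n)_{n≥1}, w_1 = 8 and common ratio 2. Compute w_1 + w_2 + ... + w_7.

w_n = 8·2^(n-1).
S = 8·(2^7 - 1)/(2 - 1) = 8·(128 - 1)/(1) = 1016.

1016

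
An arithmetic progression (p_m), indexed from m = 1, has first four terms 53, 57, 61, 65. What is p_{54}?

Common difference d = 4.
p_m = 53 + (m - 1)·4.
p_{54} = 53 + 53·4 = 265.

265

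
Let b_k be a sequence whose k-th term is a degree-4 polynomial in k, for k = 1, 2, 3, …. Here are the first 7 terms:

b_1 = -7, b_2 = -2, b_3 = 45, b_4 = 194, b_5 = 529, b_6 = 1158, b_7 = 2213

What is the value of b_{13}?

27905

1st diffs: 5, 47, 149, 335, 629, 1055.
2nd diffs: 42, 102, 186, 294, 426.
3rd diffs: 60, 84, 108, 132.
4th diffs: 24, 24, 24 (constant).
So b_k = k^4 - 4k^2 + 2k - 6.
Evaluating at k = 13 gives b_{13} = 27905.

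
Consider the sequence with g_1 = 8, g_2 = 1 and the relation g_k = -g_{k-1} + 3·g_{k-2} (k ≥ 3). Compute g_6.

g_3 = 23;  g_4 = -20;  g_5 = 89;  g_6 = -149.

-149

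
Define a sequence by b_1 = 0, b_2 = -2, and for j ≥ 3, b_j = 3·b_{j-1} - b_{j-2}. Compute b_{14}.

-242786

Compute successive terms:
b_3 = -6; b_4 = -16; b_5 = -42; …; b_{11} = -13530; b_{12} = -35422; b_{13} = -92736; b_{14} = -242786.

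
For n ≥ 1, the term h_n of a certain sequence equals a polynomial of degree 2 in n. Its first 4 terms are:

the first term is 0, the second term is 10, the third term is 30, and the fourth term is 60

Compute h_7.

210

1st diffs: 10, 20, 30.
2nd diffs: 10, 10 (constant).
Newton forward-difference form: h_n = 10·C(n-1,1) + 10·C(n-1,2).
At n = 7: n-1 = 6, so h_7 = 60 + 150 = 210.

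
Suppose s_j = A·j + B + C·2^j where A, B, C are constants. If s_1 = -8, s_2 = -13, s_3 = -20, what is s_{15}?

The three given values yield: A + B + 2C = -8; 2A + B + 4C = -13; 3A + B + 8C = -20.
Subtracting the first from the second: A + 2C = -5.
Subtracting the second from the third: A + 4C = -7.
Solving: C = -1, A = -3, then B = -3.
Hence s_{15} = -3·15 + (-3) + (-1)·32768 = -32816.

-32816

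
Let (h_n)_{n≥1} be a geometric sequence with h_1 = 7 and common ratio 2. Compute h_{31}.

h_n = 7·2^(n-1).
h_{31} = 7·2^30 = 7516192768.

7516192768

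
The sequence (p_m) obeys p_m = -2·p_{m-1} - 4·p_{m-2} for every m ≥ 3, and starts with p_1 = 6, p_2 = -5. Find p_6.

-112

Step forward from the initial values:
p_3 = -14; p_4 = 48; p_5 = -40; p_6 = -112.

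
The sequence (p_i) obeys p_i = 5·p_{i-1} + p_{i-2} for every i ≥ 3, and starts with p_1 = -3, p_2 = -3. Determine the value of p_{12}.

-49161828

Step forward from the initial values:
p_3 = -18  p_4 = -93  p_5 = -483  p_6 = -2508  p_7 = -13023  p_8 = -67623  p_9 = -351138  p_{10} = -1823313  p_{11} = -9467703  p_{12} = -49161828.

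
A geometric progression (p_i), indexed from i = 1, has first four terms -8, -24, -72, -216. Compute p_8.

Common ratio r = 3.
p_i = (-8)·3^(i-1).
p_8 = (-8)·3^7 = -17496.

-17496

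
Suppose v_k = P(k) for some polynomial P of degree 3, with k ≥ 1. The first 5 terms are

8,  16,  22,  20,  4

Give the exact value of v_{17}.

1st diffs: 8, 6, -2, -16.
2nd diffs: -2, -8, -14.
3rd diffs: -6, -6 (constant).
Newton forward-difference form: v_k = 8 + 8·C(k-1,1) + (-2)·C(k-1,2) + (-6)·C(k-1,3).
At k = 17: k-1 = 16, so v_{17} = 8 + 128 - 240 - 3360 = -3464.

-3464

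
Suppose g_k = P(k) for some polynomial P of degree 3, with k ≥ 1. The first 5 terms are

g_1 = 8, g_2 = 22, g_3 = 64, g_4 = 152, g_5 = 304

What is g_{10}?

1st diffs: 14, 42, 88, 152.
2nd diffs: 28, 46, 64.
3rd diffs: 18, 18 (constant).
So g_k = 3k^3 - 4k^2 + 5k + 4.
Evaluating at k = 10 gives g_{10} = 2654.

2654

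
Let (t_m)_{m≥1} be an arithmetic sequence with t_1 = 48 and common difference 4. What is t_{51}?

t_m = 48 + (m - 1)·4.
t_{51} = 48 + 50·4 = 248.

248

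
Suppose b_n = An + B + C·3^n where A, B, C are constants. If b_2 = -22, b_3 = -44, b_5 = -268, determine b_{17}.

At n = 2, 3, 5: 2A + B + 9C = -22; 3A + B + 27C = -44; 5A + B + 243C = -268.
Subtracting the first from the second: A + 18C = -22.
Subtracting the second from the third: 2A + 216C = -224.
Solving: C = -1, A = -4, then B = -5.
So b_n = -4·n + (-5) + (-1)·3^n; at n=17 this is -129140236.

-129140236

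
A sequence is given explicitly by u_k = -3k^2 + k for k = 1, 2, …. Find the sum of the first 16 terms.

Over k = 1..16: Σk = 136, Σk² = 1496.
Total = (-3)·1496 + (1)·136 = -4352.

-4352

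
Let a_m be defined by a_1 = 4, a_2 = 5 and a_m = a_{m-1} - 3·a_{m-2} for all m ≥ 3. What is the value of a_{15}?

Applying the relation repeatedly:
a_3 = -7, a_4 = -22, a_5 = -1, …, a_{12} = 893, a_{13} = -2236, a_{14} = -4915, a_{15} = 1793.

1793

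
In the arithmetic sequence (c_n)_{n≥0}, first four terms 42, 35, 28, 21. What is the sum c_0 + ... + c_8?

Common difference d = -7.
c_n = 42 + (n - 0)·(-7).
c_8 = -14; S = 9·(42 + (-14))/2 = 126.

126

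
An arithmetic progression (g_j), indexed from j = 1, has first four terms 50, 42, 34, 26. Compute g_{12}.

-38

Common difference d = -8.
g_j = 50 + (j - 1)·(-8).
g_{12} = 50 + 11·(-8) = -38.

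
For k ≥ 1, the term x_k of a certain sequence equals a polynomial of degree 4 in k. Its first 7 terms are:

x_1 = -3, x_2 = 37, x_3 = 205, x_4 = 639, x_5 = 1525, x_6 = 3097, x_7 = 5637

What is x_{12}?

1st diffs: 40, 168, 434, 886, 1572, 2540.
2nd diffs: 128, 266, 452, 686, 968.
3rd diffs: 138, 186, 234, 282.
4th diffs: 48, 48, 48 (constant).
So x_k = 2k^4 + 3k^3 - 4k^2 + k - 5.
Evaluating at k = 12 gives x_{12} = 46087.

46087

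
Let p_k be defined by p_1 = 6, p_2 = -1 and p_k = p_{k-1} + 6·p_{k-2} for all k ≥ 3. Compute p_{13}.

Compute successive terms:
p_3 = 35, p_4 = 29, p_5 = 239, …, p_{10} = 41357, p_{11} = 133799, p_{12} = 381941, p_{13} = 1184735.
(Characteristic roots are 3 and -2.)

1184735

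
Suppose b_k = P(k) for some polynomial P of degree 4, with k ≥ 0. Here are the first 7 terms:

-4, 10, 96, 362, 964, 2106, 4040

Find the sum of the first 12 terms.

108192

1st diffs: 14, 86, 266, 602, 1142, 1934.
2nd diffs: 72, 180, 336, 540, 792.
3rd diffs: 108, 156, 204, 252.
4th diffs: 48, 48, 48 (constant).
Newton forward-difference form: b_k = -4 + 14·C(k,1) + 72·C(k,2) + 108·C(k,3) + 48·C(k,4).
Continuing: …, 7066, 11532, 17834, 26416, …, b_{11} = 37770.
Summing k = 0..11 (12 terms) gives 108192.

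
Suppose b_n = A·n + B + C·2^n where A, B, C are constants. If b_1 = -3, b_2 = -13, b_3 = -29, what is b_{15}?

-98357

Plug in n = 1, 2, 3: A + B + 2C = -3; 2A + B + 4C = -13; 3A + B + 8C = -29.
Subtracting the first from the second: A + 2C = -10.
Subtracting the second from the third: A + 4C = -16.
Solving: C = -3, A = -4, then B = 7.
Hence b_{15} = -4·15 + 7 + (-3)·32768 = -98357.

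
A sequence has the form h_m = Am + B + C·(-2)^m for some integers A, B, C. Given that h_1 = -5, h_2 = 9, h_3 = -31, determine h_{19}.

The three given values yield: A + B - 2C = -5; 2A + B + 4C = 9; 3A + B - 8C = -31.
Subtracting the first from the second: A + 6C = 14.
Subtracting the second from the third: A - 12C = -40.
Solving: C = 3, A = -4, then B = 5.
Therefore h_{19} = -76 + 5 + 3·(-524288) = -1572935.

-1572935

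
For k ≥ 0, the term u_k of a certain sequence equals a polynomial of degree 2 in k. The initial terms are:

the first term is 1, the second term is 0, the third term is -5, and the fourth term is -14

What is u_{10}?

1st diffs: -1, -5, -9.
2nd diffs: -4, -4 (constant).
Newton forward-difference form: u_k = 1 + (-1)·C(k,1) + (-4)·C(k,2).
At k = 10: k = 10, so u_{10} = 1 - 10 - 180 = -189.

-189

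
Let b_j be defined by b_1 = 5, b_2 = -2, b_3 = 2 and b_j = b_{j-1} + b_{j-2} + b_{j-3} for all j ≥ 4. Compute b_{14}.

1532

Iterate the recurrence:
b_4 = 5; b_5 = 5; b_6 = 12; …; b_{11} = 246; b_{12} = 453; b_{13} = 833; b_{14} = 1532.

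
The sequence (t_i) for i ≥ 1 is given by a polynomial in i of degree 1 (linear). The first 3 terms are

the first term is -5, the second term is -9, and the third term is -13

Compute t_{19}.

-77

1st diffs: -4, -4 (constant).
So t_i = -4i - 1.
Evaluating at i = 19 gives t_{19} = -77.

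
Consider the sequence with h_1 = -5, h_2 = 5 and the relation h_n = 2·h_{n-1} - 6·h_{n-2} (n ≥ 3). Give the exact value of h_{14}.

Step forward from the initial values:
h_3 = 40; h_4 = 50; h_5 = -140; …; h_{11} = -49280; h_{12} = -87520; h_{13} = 120640; h_{14} = 766400.

766400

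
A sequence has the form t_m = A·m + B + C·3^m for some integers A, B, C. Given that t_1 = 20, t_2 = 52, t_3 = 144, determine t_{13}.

Write the equations: A + B + 3C = 20; 2A + B + 9C = 52; 3A + B + 27C = 144.
Subtracting the first from the second: A + 6C = 32.
Subtracting the second from the third: A + 18C = 92.
Solving: C = 5, A = 2, then B = 3.
Therefore t_{13} = 26 + 3 + 5·1594323 = 7971644.

7971644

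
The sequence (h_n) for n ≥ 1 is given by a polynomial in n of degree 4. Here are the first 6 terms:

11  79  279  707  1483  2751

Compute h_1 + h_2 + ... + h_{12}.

1st diffs: 68, 200, 428, 776, 1268.
2nd diffs: 132, 228, 348, 492.
3rd diffs: 96, 120, 144.
4th diffs: 24, 24 (constant).
So h_n = n^4 + 6n^3 + 5n^2 - 4n + 3.
Continuing: …, 4679, 7459, 11307, 16463, …, h_{12} = 31779.
Summing n = 1..12 (12 terms) gives 100188.

100188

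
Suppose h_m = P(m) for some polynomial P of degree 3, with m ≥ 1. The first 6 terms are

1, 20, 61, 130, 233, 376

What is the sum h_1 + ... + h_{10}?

4765

1st diffs: 19, 41, 69, 103, 143.
2nd diffs: 22, 28, 34, 40.
3rd diffs: 6, 6, 6 (constant).
Newton forward-difference form: h_m = 1 + 19·C(m-1,1) + 22·C(m-1,2) + 6·C(m-1,3).
Continuing: 565, 806, 1105, 1468.
Summing m = 1..10 (10 terms) gives 4765.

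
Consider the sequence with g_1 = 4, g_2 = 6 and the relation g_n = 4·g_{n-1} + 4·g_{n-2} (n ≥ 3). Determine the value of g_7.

g_3 = 40; g_4 = 184; g_5 = 896; g_6 = 4320; g_7 = 20864.

20864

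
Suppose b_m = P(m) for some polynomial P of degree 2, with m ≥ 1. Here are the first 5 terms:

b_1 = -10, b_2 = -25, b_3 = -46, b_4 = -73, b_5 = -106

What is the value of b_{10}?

-361

1st diffs: -15, -21, -27, -33.
2nd diffs: -6, -6, -6 (constant).
Newton forward-difference form: b_m = -10 + (-15)·C(m-1,1) + (-6)·C(m-1,2).
At m = 10: m-1 = 9, so b_{10} = -10 - 135 - 216 = -361.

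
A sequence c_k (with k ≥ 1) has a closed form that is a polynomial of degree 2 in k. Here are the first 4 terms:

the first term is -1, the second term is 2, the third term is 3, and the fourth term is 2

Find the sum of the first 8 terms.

1st diffs: 3, 1, -1.
2nd diffs: -2, -2 (constant).
Newton forward-difference form: c_k = -1 + 3·C(k-1,1) + (-2)·C(k-1,2).
Continuing: -1, -6, -13, -22.
Summing k = 1..8 (8 terms) gives -36.

-36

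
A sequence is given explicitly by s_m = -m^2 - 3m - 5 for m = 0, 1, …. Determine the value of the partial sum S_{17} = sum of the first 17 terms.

-1989

Over m = 0..16: Σm = 136, Σm² = 1496.
Total = (-1)·1496 + (-3)·136 + (-5)·17 = -1989.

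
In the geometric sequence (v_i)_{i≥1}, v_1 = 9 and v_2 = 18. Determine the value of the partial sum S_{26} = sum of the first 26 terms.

603979767

Common ratio r = 2.
v_i = 9·2^(i-1).
S = 9·(2^26 - 1)/(2 - 1) = 9·(67108864 - 1)/(1) = 603979767.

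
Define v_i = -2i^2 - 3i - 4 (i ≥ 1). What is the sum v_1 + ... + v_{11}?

-1254

Over i = 1..11: Σi = 66, Σi² = 506.
Total = (-2)·506 + (-3)·66 + (-4)·11 = -1254.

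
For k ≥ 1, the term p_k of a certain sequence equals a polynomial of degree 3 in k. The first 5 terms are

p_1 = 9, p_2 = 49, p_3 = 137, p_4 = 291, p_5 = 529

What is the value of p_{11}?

4729

1st diffs: 40, 88, 154, 238.
2nd diffs: 48, 66, 84.
3rd diffs: 18, 18 (constant).
So p_k = 3k^3 + 6k^2 + k - 1.
Evaluating at k = 11 gives p_{11} = 4729.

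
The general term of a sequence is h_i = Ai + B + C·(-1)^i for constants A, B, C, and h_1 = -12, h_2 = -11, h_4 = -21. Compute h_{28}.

-141

Write the equations: A + B - C = -12; 2A + B + C = -11; 4A + B + C = -21.
Subtracting the first from the second: A + 2C = 1.
Subtracting the second from the third: 2A = -10.
Solving: C = 3, A = -5, then B = -4.
Therefore h_{28} = -140 + (-4) + 3·1 = -141.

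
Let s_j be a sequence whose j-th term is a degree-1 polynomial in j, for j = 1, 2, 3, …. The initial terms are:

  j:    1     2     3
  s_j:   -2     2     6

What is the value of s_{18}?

66

1st diffs: 4, 4 (constant).
So s_j = 4j - 6.
Evaluating at j = 18 gives s_{18} = 66.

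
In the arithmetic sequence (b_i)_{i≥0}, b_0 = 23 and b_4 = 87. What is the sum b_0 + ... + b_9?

950

Common difference d = (87 - 23) / (4 - 0) = 16.
b_i = 23 + (i - 0)·16.
b_9 = 167; S = 10·(23 + 167)/2 = 950.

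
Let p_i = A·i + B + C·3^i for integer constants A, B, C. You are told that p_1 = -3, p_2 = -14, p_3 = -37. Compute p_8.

-6596

The three given values yield: A + B + 3C = -3; 2A + B + 9C = -14; 3A + B + 27C = -37.
Subtracting the first from the second: A + 6C = -11.
Subtracting the second from the third: A + 18C = -23.
Solving: C = -1, A = -5, then B = 5.
Therefore p_8 = -40 + 5 + (-1)·6561 = -6596.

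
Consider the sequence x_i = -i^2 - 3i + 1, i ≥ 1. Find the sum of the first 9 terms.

Over i = 1..9: Σi = 45, Σi² = 285.
Total = (-1)·285 + (-3)·45 + (1)·9 = -411.

-411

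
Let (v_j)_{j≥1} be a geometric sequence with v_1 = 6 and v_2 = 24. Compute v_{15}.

1610612736

Common ratio r = 4.
v_j = 6·4^(j-1).
v_{15} = 6·4^14 = 1610612736.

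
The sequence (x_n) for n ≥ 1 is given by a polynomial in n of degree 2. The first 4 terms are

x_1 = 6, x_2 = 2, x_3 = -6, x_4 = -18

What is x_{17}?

-538

1st diffs: -4, -8, -12.
2nd diffs: -4, -4 (constant).
Newton forward-difference form: x_n = 6 + (-4)·C(n-1,1) + (-4)·C(n-1,2).
At n = 17: n-1 = 16, so x_{17} = 6 - 64 - 480 = -538.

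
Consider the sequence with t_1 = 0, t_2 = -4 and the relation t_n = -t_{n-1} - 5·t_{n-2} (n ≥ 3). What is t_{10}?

Step forward from the initial values:
t_3 = 4; t_4 = 16; t_5 = -36; t_6 = -44; t_7 = 224; t_8 = -4; t_9 = -1116; t_{10} = 1136.

1136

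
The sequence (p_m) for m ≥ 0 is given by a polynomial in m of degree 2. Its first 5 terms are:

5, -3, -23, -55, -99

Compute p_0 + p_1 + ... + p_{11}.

-3108

1st diffs: -8, -20, -32, -44.
2nd diffs: -12, -12, -12 (constant).
Newton forward-difference form: p_m = 5 + (-8)·C(m,1) + (-12)·C(m,2).
Continuing: …, -155, -223, -303, -395, …, p_{11} = -743.
Summing m = 0..11 (12 terms) gives -3108.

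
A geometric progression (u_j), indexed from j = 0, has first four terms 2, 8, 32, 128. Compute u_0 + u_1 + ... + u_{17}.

45812984490

Common ratio r = 4.
u_j = 2·4^(j-0).
S = 2·(4^18 - 1)/(4 - 1) = 2·(68719476736 - 1)/(3) = 45812984490.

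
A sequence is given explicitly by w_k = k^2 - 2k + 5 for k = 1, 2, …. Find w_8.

53

w_8 = 1·8^2 - 2·8 + 5 = 53.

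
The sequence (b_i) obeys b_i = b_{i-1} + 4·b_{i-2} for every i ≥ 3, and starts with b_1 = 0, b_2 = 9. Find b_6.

Compute successive terms:
b_3 = 9, b_4 = 45, b_5 = 81, b_6 = 261.

261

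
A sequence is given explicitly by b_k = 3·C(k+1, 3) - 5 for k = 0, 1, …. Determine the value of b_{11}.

C(12, 3) = 220, so b_{11} = 655.

655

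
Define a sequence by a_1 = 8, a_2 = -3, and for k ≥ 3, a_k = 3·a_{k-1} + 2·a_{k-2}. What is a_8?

2631

Step forward from the initial values:
a_3 = 7, a_4 = 15, a_5 = 59, a_6 = 207, a_7 = 739, a_8 = 2631.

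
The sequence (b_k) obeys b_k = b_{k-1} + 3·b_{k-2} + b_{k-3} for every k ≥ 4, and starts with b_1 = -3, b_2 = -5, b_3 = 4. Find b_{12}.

b_4 = -14, b_5 = -7, b_6 = -45, b_7 = -80, b_8 = -222, b_9 = -507, b_{10} = -1253, b_{11} = -2996, b_{12} = -7262.

-7262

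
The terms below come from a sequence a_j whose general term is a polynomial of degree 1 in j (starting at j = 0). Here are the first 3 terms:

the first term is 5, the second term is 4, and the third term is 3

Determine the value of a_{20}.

-15

1st diffs: -1, -1 (constant).
So a_j = -j + 5.
Evaluating at j = 20 gives a_{20} = -15.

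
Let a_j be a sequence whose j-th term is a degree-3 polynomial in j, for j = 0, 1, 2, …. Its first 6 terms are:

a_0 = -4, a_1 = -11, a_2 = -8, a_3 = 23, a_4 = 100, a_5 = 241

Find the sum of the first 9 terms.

1st diffs: -7, 3, 31, 77, 141.
2nd diffs: 10, 28, 46, 64.
3rd diffs: 18, 18, 18 (constant).
So a_j = 3j^3 - 4j^2 - 6j - 4.
Continuing: 464, 787, 1228.
Summing j = 0..8 (9 terms) gives 2820.

2820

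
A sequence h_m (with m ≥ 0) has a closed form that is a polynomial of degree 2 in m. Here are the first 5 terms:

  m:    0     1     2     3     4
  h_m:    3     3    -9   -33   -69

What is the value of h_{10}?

1st diffs: 0, -12, -24, -36.
2nd diffs: -12, -12, -12 (constant).
So h_m = -6m^2 + 6m + 3.
Evaluating at m = 10 gives h_{10} = -537.

-537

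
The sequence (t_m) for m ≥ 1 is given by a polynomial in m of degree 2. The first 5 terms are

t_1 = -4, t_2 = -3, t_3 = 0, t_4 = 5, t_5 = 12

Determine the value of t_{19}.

320

1st diffs: 1, 3, 5, 7.
2nd diffs: 2, 2, 2 (constant).
Newton forward-difference form: t_m = -4 + 1·C(m-1,1) + 2·C(m-1,2).
At m = 19: m-1 = 18, so t_{19} = -4 + 18 + 306 = 320.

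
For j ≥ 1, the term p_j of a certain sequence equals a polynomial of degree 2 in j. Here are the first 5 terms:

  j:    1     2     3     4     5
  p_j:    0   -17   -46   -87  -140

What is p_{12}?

1st diffs: -17, -29, -41, -53.
2nd diffs: -12, -12, -12 (constant).
Newton forward-difference form: p_j = (-17)·C(j-1,1) + (-12)·C(j-1,2).
At j = 12: j-1 = 11, so p_{12} = -187 - 660 = -847.

-847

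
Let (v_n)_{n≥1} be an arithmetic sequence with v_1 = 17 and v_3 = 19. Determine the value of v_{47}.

Common difference d = (19 - 17) / (3 - 1) = 1.
v_n = 17 + (n - 1)·1.
v_{47} = 17 + 46·1 = 63.

63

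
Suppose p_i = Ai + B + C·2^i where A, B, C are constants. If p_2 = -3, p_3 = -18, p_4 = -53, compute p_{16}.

Write the equations: 2A + B + 4C = -3; 3A + B + 8C = -18; 4A + B + 16C = -53.
Subtracting the first from the second: A + 4C = -15.
Subtracting the second from the third: A + 8C = -35.
Solving: C = -5, A = 5, then B = 7.
Hence p_{16} = 5·16 + 7 + (-5)·65536 = -327593.

-327593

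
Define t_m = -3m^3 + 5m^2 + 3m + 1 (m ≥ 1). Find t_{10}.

t_{10} = -3·10^3 + 5·10^2 + 3·10 + 1 = -2469.

-2469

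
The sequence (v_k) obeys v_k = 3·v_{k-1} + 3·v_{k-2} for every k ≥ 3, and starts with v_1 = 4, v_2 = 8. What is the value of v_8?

27432

Applying the relation repeatedly:
v_3 = 36, v_4 = 132, v_5 = 504, v_6 = 1908, v_7 = 7236, v_8 = 27432.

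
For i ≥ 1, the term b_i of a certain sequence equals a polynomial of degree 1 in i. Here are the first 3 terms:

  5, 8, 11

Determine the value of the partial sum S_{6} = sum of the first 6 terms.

75

1st diffs: 3, 3 (constant).
So b_i = 3i + 2.
Continuing: 14, 17, 20.
Summing i = 1..6 (6 terms) gives 75.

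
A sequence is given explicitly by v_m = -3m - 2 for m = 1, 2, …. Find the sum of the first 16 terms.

Over m = 1..16: Σm = 136.
Total = (-3)·136 + (-2)·16 = -440.

-440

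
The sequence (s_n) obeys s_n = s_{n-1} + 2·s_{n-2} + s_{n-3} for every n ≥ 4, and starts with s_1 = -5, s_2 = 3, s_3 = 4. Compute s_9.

307

Compute successive terms:
s_4 = 5  s_5 = 16  s_6 = 30  s_7 = 67  s_8 = 143  s_9 = 307.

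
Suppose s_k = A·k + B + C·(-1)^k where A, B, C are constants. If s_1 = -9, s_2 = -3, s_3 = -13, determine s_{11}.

Plug in k = 1, 2, 3: A + B - C = -9; 2A + B + C = -3; 3A + B - C = -13.
Subtracting the first from the second: A + 2C = 6.
Subtracting the second from the third: A - 2C = -10.
Solving: C = 4, A = -2, then B = -3.
Hence s_{11} = -2·11 + (-3) + 4·(-1) = -29.

-29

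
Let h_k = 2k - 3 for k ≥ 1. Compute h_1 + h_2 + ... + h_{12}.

Over k = 1..12: Σk = 78.
Total = (2)·78 + (-3)·12 = 120.

120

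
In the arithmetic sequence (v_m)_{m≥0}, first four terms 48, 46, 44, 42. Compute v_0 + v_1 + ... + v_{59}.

Common difference d = -2.
v_m = 48 + (m - 0)·(-2).
v_{59} = -70; S = 60·(48 + (-70))/2 = -660.

-660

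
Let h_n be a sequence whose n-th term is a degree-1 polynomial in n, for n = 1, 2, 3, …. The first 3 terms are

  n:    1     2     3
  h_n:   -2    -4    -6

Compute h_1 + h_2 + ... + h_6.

-42

1st diffs: -2, -2 (constant).
So h_n = -2n.
Continuing: -8, -10, -12.
Summing n = 1..6 (6 terms) gives -42.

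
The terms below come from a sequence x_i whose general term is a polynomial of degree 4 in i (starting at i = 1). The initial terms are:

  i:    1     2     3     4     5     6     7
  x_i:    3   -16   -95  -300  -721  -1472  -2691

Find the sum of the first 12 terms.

-66096

1st diffs: -19, -79, -205, -421, -751, -1219.
2nd diffs: -60, -126, -216, -330, -468.
3rd diffs: -66, -90, -114, -138.
4th diffs: -24, -24, -24 (constant).
So x_i = -i^4 - i^3 + i^2 + 4.
Continuing: …, -4540, -7205, -10896, -15847, …, x_{12} = -22316.
Summing i = 1..12 (12 terms) gives -66096.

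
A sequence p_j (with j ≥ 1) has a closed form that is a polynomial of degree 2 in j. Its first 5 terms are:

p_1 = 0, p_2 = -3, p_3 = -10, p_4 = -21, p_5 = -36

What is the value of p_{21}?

-820

1st diffs: -3, -7, -11, -15.
2nd diffs: -4, -4, -4 (constant).
Newton forward-difference form: p_j = (-3)·C(j-1,1) + (-4)·C(j-1,2).
At j = 21: j-1 = 20, so p_{21} = -60 - 760 = -820.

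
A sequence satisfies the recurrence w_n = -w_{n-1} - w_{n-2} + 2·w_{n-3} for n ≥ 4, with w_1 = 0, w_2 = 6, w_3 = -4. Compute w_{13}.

w_4 = -2, w_5 = 18, w_6 = -24, w_7 = 2, w_8 = 58, w_9 = -108, w_{10} = 54, w_{11} = 170, w_{12} = -440, w_{13} = 378.

378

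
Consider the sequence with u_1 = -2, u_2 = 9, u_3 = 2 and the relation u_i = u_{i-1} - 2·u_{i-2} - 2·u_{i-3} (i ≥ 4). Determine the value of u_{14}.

Step forward from the initial values:
u_4 = -12; u_5 = -34; u_6 = -14; …; u_{11} = -898; u_{12} = -74; u_{13} = 2638; u_{14} = 4582.

4582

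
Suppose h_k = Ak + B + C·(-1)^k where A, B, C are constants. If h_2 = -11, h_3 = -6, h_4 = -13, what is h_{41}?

-44

Write the equations: 2A + B + C = -11; 3A + B - C = -6; 4A + B + C = -13.
Subtracting the first from the second: A - 2C = 5.
Subtracting the second from the third: A + 2C = -7.
Solving: C = -3, A = -1, then B = -6.
So h_k = -1·k + (-6) + (-3)·(-1)^k; at k=41 this is -44.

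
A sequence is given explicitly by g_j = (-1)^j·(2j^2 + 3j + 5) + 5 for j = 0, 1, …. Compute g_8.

(-1)^8 = 1; 2j^2 + 3j + 5 at j=8 is 157; so g_8 = 162.

162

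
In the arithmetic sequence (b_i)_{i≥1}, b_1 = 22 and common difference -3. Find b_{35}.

b_i = 22 + (i - 1)·(-3).
b_{35} = 22 + 34·(-3) = -80.

-80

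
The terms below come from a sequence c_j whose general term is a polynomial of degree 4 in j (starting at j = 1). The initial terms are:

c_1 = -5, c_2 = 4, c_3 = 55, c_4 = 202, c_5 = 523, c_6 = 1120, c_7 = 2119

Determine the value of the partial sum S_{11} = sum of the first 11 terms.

1st diffs: 9, 51, 147, 321, 597, 999.
2nd diffs: 42, 96, 174, 276, 402.
3rd diffs: 54, 78, 102, 126.
4th diffs: 24, 24, 24 (constant).
Newton forward-difference form: c_j = -5 + 9·C(j-1,1) + 42·C(j-1,2) + 54·C(j-1,3) + 24·C(j-1,4).
Continuing: 3670, 5947, 9148, 13495.
Summing j = 1..11 (11 terms) gives 36278.

36278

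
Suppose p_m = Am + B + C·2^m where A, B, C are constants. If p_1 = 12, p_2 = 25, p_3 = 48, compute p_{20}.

At m = 1, 2, 3: A + B + 2C = 12; 2A + B + 4C = 25; 3A + B + 8C = 48.
Subtracting the first from the second: A + 2C = 13.
Subtracting the second from the third: A + 4C = 23.
Solving: C = 5, A = 3, then B = -1.
Therefore p_{20} = 60 + (-1) + 5·1048576 = 5242939.

5242939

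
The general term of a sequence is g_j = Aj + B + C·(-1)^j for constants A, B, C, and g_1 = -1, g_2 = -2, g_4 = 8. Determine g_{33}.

Plug in j = 1, 2, 4: A + B - C = -1; 2A + B + C = -2; 4A + B + C = 8.
Subtracting the first from the second: A + 2C = -1.
Subtracting the second from the third: 2A = 10.
Solving: C = -3, A = 5, then B = -9.
Hence g_{33} = 5·33 + (-9) + (-3)·(-1) = 159.

159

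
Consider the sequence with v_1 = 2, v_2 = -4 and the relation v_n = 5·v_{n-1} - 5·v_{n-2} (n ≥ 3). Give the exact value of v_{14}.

-55062500

Iterate the recurrence:
v_3 = -30; v_4 = -130; v_5 = -500; …; v_{11} = -1162500; v_{12} = -4206250; v_{13} = -15218750; v_{14} = -55062500.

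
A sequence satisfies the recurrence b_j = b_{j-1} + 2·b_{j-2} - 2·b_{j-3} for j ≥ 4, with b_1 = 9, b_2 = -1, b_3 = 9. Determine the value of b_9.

Iterate the recurrence:
b_4 = -11;  b_5 = 9;  b_6 = -31;  b_7 = 9;  b_8 = -71;  b_9 = 9.

9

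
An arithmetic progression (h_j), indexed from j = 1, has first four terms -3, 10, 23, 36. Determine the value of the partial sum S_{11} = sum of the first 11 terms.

Common difference d = 13.
h_j = -3 + (j - 1)·13.
h_{11} = 127; S = 11·(-3 + 127)/2 = 682.

682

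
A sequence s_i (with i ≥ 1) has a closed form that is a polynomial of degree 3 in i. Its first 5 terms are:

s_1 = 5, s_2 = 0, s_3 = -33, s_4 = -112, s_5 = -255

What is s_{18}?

1st diffs: -5, -33, -79, -143.
2nd diffs: -28, -46, -64.
3rd diffs: -18, -18 (constant).
Newton forward-difference form: s_i = 5 + (-5)·C(i-1,1) + (-28)·C(i-1,2) + (-18)·C(i-1,3).
At i = 18: i-1 = 17, so s_{18} = 5 - 85 - 3808 - 12240 = -16128.

-16128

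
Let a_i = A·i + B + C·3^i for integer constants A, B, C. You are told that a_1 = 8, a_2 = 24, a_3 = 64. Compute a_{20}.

Write the equations: A + B + 3C = 8; 2A + B + 9C = 24; 3A + B + 27C = 64.
Subtracting the first from the second: A + 6C = 16.
Subtracting the second from the third: A + 18C = 40.
Solving: C = 2, A = 4, then B = -2.
Therefore a_{20} = 80 + (-2) + 2·3486784401 = 6973568880.

6973568880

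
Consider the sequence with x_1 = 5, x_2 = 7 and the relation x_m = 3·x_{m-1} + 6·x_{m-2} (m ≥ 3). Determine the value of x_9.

322299

x_3 = 51  x_4 = 195  x_5 = 891  x_6 = 3843  x_7 = 16875  x_8 = 73683  x_9 = 322299.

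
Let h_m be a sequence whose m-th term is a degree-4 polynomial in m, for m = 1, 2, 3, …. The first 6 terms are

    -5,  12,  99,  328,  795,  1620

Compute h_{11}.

1st diffs: 17, 87, 229, 467, 825.
2nd diffs: 70, 142, 238, 358.
3rd diffs: 72, 96, 120.
4th diffs: 24, 24 (constant).
So h_m = m^4 + 2m^3 - 2m^2 - 6m.
Evaluating at m = 11 gives h_{11} = 16995.

16995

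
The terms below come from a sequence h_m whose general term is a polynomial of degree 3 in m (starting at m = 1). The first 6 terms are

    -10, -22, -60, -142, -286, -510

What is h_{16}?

-11110

1st diffs: -12, -38, -82, -144, -224.
2nd diffs: -26, -44, -62, -80.
3rd diffs: -18, -18, -18 (constant).
Newton forward-difference form: h_m = -10 + (-12)·C(m-1,1) + (-26)·C(m-1,2) + (-18)·C(m-1,3).
At m = 16: m-1 = 15, so h_{16} = -10 - 180 - 2730 - 8190 = -11110.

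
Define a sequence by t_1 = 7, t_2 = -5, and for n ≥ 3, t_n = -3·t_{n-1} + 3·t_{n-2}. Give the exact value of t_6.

-1800

Iterate the recurrence:
t_3 = 36; t_4 = -123; t_5 = 477; t_6 = -1800.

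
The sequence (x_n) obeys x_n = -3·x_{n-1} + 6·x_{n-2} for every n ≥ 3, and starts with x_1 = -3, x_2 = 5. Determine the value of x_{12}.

17716401

Step forward from the initial values:
x_3 = -33  x_4 = 129  x_5 = -585  x_6 = 2529  x_7 = -11097  x_8 = 48465  x_9 = -211977  x_{10} = 926721  x_{11} = -4052025  x_{12} = 17716401.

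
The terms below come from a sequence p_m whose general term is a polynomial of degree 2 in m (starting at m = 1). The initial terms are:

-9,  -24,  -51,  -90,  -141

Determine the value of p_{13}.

-981

1st diffs: -15, -27, -39, -51.
2nd diffs: -12, -12, -12 (constant).
Newton forward-difference form: p_m = -9 + (-15)·C(m-1,1) + (-12)·C(m-1,2).
At m = 13: m-1 = 12, so p_{13} = -9 - 180 - 792 = -981.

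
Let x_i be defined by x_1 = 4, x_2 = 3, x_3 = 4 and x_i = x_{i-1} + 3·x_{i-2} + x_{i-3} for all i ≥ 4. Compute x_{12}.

Applying the relation repeatedly:
x_4 = 17; x_5 = 32; x_6 = 87; x_7 = 200; x_8 = 493; x_9 = 1180; x_{10} = 2859; x_{11} = 6892; x_{12} = 16649.

16649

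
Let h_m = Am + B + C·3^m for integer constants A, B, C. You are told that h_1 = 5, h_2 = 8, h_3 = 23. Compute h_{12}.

Write the equations: A + B + 3C = 5; 2A + B + 9C = 8; 3A + B + 27C = 23.
Subtracting the first from the second: A + 6C = 3.
Subtracting the second from the third: A + 18C = 15.
Solving: C = 1, A = -3, then B = 5.
Therefore h_{12} = -36 + 5 + 1·531441 = 531410.

531410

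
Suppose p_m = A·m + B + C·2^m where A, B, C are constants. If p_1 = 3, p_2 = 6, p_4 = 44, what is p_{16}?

262064

At m = 1, 2, 4: A + B + 2C = 3; 2A + B + 4C = 6; 4A + B + 16C = 44.
Subtracting the first from the second: A + 2C = 3.
Subtracting the second from the third: 2A + 12C = 38.
Solving: C = 4, A = -5, then B = 0.
So p_m = -5·m + 0 + 4·2^m; at m=16 this is 262064.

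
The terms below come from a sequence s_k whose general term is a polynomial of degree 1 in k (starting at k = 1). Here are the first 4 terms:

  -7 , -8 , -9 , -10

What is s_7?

-13

1st diffs: -1, -1, -1 (constant).
So s_k = -k - 6.
Evaluating at k = 7 gives s_7 = -13.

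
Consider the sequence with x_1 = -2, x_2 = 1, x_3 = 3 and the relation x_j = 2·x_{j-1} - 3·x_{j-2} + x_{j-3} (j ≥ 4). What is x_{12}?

Applying the relation repeatedly:
x_4 = 1  x_5 = -6  x_6 = -12  x_7 = -5  x_8 = 20  x_9 = 43  x_{10} = 21  x_{11} = -67  x_{12} = -154.

-154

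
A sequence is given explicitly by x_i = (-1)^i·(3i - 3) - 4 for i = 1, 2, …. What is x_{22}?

(-1)^22 = 1; 3i - 3 at i=22 is 63; so x_{22} = 59.

59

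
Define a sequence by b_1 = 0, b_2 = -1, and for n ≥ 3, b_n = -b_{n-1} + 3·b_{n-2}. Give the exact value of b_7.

Applying the relation repeatedly:
b_3 = 1, b_4 = -4, b_5 = 7, b_6 = -19, b_7 = 40.

40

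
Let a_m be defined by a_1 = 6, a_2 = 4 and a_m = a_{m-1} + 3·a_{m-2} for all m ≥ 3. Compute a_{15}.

386518

Applying the relation repeatedly:
a_3 = 22  a_4 = 34  a_5 = 100  …  a_{12} = 31594  a_{13} = 72934  a_{14} = 167716  a_{15} = 386518.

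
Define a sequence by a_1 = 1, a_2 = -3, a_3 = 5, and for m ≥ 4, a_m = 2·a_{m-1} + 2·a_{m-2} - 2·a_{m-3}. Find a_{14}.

Applying the relation repeatedly:
a_4 = 2;  a_5 = 20;  a_6 = 34;  …;  a_{11} = 3728;  a_{12} = 9208;  a_{13} = 22896;  a_{14} = 56752.

56752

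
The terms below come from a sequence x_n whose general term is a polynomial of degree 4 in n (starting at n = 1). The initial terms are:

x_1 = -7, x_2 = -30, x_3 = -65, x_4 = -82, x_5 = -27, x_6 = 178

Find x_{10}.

4898

1st diffs: -23, -35, -17, 55, 205.
2nd diffs: -12, 18, 72, 150.
3rd diffs: 30, 54, 78.
4th diffs: 24, 24 (constant).
Newton forward-difference form: x_n = -7 + (-23)·C(n-1,1) + (-12)·C(n-1,2) + 30·C(n-1,3) + 24·C(n-1,4).
At n = 10: n-1 = 9, so x_{10} = -7 - 207 - 432 + 2520 + 3024 = 4898.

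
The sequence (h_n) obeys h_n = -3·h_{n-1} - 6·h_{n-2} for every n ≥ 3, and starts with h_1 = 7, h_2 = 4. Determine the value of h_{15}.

1509030

Iterate the recurrence:
h_3 = -54  h_4 = 138  h_5 = -90  …  h_{12} = 28674  h_{13} = 330966  h_{14} = -1164942  h_{15} = 1509030.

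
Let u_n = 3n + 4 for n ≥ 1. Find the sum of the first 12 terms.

Over n = 1..12: Σn = 78.
Total = (3)·78 + (4)·12 = 282.

282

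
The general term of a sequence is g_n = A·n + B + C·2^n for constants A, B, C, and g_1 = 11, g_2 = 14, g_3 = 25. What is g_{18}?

1048494

Plug in n = 1, 2, 3: A + B + 2C = 11; 2A + B + 4C = 14; 3A + B + 8C = 25.
Subtracting the first from the second: A + 2C = 3.
Subtracting the second from the third: A + 4C = 11.
Solving: C = 4, A = -5, then B = 8.
Therefore g_{18} = -90 + 8 + 4·262144 = 1048494.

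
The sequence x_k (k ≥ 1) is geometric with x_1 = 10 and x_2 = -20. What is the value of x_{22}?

Common ratio r = -2.
x_k = 10·(-2)^(k-1).
x_{22} = 10·(-2)^21 = -20971520.

-20971520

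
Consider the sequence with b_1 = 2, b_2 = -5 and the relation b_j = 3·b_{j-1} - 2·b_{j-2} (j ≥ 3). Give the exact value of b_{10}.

-3575

Step forward from the initial values:
b_3 = -19  b_4 = -47  b_5 = -103  b_6 = -215  b_7 = -439  b_8 = -887  b_9 = -1783  b_{10} = -3575.
(Characteristic roots are 2 and 1.)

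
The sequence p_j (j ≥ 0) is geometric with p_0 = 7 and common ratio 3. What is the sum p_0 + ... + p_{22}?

329501125891

p_j = 7·3^(j-0).
S = 7·(3^23 - 1)/(3 - 1) = 7·(94143178827 - 1)/(2) = 329501125891.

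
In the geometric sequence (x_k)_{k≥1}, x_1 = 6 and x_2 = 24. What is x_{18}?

Common ratio r = 4.
x_k = 6·4^(k-1).
x_{18} = 6·4^17 = 103079215104.

103079215104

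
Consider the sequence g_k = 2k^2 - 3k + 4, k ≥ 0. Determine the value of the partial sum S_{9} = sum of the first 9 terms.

Over k = 0..8: Σk = 36, Σk² = 204.
Total = (2)·204 + (-3)·36 + (4)·9 = 336.

336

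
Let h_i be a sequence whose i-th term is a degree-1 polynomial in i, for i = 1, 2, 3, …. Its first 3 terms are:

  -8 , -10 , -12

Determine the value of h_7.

-20

1st diffs: -2, -2 (constant).
So h_i = -2i - 6.
Evaluating at i = 7 gives h_7 = -20.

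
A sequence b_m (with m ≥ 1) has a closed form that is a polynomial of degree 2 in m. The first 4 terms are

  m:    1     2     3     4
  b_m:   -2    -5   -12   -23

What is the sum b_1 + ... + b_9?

1st diffs: -3, -7, -11.
2nd diffs: -4, -4 (constant).
Newton forward-difference form: b_m = -2 + (-3)·C(m-1,1) + (-4)·C(m-1,2).
Continuing: …, -38, -57, -80, -107, …, b_9 = -138.
Summing m = 1..9 (9 terms) gives -462.

-462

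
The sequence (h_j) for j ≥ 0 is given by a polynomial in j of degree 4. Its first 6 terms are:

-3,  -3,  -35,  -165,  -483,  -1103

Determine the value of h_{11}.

-20573

1st diffs: 0, -32, -130, -318, -620.
2nd diffs: -32, -98, -188, -302.
3rd diffs: -66, -90, -114.
4th diffs: -24, -24 (constant).
So h_j = -j^4 - 5j^3 + 6j^2 - 3.
Evaluating at j = 11 gives h_{11} = -20573.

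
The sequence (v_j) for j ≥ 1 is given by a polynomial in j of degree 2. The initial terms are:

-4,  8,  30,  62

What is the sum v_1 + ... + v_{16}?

1st diffs: 12, 22, 32.
2nd diffs: 10, 10 (constant).
So v_j = 5j^2 - 3j - 6.
Continuing: …, 104, 156, 218, 290, …, v_{16} = 1226.
Summing j = 1..16 (16 terms) gives 6976.

6976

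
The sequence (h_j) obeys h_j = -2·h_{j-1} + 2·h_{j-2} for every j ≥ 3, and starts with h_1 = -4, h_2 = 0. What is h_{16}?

h_3 = -8; h_4 = 16; h_5 = -48; …; h_{13} = -146176; h_{14} = 399360; h_{15} = -1091072; h_{16} = 2980864.

2980864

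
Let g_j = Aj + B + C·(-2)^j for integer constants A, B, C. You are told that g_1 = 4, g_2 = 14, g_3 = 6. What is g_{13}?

-8138

Plug in j = 1, 2, 3: A + B - 2C = 4; 2A + B + 4C = 14; 3A + B - 8C = 6.
Subtracting the first from the second: A + 6C = 10.
Subtracting the second from the third: A - 12C = -8.
Solving: C = 1, A = 4, then B = 2.
Hence g_{13} = 4·13 + 2 + 1·(-8192) = -8138.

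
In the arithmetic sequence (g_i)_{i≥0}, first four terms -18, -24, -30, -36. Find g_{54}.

-342

Common difference d = -6.
g_i = -18 + (i - 0)·(-6).
g_{54} = -18 + 54·(-6) = -342.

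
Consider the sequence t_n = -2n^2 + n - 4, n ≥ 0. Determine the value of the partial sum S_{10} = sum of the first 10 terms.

Over n = 0..9: Σn = 45, Σn² = 285.
Total = (-2)·285 + (1)·45 + (-4)·10 = -565.

-565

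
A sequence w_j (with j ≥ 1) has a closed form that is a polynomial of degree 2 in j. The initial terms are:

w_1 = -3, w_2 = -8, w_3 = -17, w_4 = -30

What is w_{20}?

-782

1st diffs: -5, -9, -13.
2nd diffs: -4, -4 (constant).
So w_j = -2j^2 + j - 2.
Evaluating at j = 20 gives w_{20} = -782.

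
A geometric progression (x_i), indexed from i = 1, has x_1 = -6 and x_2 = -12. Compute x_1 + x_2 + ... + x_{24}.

Common ratio r = 2.
x_i = (-6)·2^(i-1).
S = (-6)·(2^24 - 1)/(2 - 1) = (-6)·(16777216 - 1)/(1) = -100663290.

-100663290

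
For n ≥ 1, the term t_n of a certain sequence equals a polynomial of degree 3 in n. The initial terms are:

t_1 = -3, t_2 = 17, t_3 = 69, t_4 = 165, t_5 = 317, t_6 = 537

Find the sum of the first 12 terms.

1st diffs: 20, 52, 96, 152, 220.
2nd diffs: 32, 44, 56, 68.
3rd diffs: 12, 12, 12 (constant).
Newton forward-difference form: t_n = -3 + 20·C(n-1,1) + 32·C(n-1,2) + 12·C(n-1,3).
Continuing: …, 837, 1229, 1725, 2337, …, t_{12} = 3957.
Summing n = 1..12 (12 terms) gives 14264.

14264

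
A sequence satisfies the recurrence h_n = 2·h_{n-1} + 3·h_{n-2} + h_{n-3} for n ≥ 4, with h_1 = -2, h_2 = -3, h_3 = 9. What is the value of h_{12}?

91966

h_4 = 7, h_5 = 38, h_6 = 106, h_7 = 333, h_8 = 1022, h_9 = 3149, h_{10} = 9697, h_{11} = 29863, h_{12} = 91966.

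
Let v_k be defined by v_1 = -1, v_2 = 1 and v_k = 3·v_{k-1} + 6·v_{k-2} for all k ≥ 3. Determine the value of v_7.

v_3 = -3;  v_4 = -3;  v_5 = -27;  v_6 = -99;  v_7 = -459.

-459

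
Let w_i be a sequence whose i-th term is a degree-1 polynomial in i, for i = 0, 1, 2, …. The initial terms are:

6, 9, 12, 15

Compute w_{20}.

1st diffs: 3, 3, 3 (constant).
So w_i = 3i + 6.
Evaluating at i = 20 gives w_{20} = 66.

66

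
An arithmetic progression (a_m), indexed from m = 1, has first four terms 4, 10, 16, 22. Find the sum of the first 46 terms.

Common difference d = 6.
a_m = 4 + (m - 1)·6.
a_{46} = 274; S = 46·(4 + 274)/2 = 6394.

6394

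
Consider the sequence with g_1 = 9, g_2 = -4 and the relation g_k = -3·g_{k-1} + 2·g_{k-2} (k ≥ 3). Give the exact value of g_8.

Step forward from the initial values:
g_3 = 30  g_4 = -98  g_5 = 354  g_6 = -1258  g_7 = 4482  g_8 = -15962.

-15962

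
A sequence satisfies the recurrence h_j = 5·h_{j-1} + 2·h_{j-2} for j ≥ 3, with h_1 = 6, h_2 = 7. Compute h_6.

7193

Compute successive terms:
h_3 = 47  h_4 = 249  h_5 = 1339  h_6 = 7193.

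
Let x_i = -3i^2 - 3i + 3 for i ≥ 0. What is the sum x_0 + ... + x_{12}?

Over i = 0..12: Σi = 78, Σi² = 650.
Total = (-3)·650 + (-3)·78 + (3)·13 = -2145.

-2145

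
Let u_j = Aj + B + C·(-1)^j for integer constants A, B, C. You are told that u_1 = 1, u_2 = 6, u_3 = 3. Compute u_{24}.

28

Plug in j = 1, 2, 3: A + B - C = 1; 2A + B + C = 6; 3A + B - C = 3.
Subtracting the first from the second: A + 2C = 5.
Subtracting the second from the third: A - 2C = -3.
Solving: C = 2, A = 1, then B = 2.
Therefore u_{24} = 24 + 2 + 2·1 = 28.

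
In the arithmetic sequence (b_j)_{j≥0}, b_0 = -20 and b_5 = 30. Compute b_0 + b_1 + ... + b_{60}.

Common difference d = (30 - (-20)) / (5 - 0) = 10.
b_j = -20 + (j - 0)·10.
b_{60} = 580; S = 61·(-20 + 580)/2 = 17080.

17080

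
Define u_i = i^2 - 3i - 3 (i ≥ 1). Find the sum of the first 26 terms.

Over i = 1..26: Σi = 351, Σi² = 6201.
Total = (1)·6201 + (-3)·351 + (-3)·26 = 5070.

5070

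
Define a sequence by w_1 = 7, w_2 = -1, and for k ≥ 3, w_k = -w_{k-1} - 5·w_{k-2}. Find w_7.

-329

Iterate the recurrence:
w_3 = -34;  w_4 = 39;  w_5 = 131;  w_6 = -326;  w_7 = -329.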